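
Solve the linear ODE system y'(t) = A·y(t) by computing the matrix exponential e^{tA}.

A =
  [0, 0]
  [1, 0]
e^{tA} =
  [1, 0]
  [t, 1]

Strategy: write A = P · J · P⁻¹ where J is a Jordan canonical form, so e^{tA} = P · e^{tJ} · P⁻¹, and e^{tJ} can be computed block-by-block.

A has Jordan form
J =
  [0, 1]
  [0, 0]
(up to reordering of blocks).

Per-block formulas:
  For a 2×2 Jordan block J_2(0): exp(t · J_2(0)) = e^(0t)·(I + t·N), where N is the 2×2 nilpotent shift.

After assembling e^{tJ} and conjugating by P, we get:

e^{tA} =
  [1, 0]
  [t, 1]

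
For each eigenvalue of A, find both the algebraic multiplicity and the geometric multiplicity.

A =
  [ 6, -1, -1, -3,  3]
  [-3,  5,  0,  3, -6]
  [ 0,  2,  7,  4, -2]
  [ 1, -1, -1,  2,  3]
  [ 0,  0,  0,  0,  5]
λ = 5: alg = 5, geom = 3

Step 1 — factor the characteristic polynomial to read off the algebraic multiplicities:
  χ_A(x) = (x - 5)^5

Step 2 — compute geometric multiplicities via the rank-nullity identity g(λ) = n − rank(A − λI):
  rank(A − (5)·I) = 2, so dim ker(A − (5)·I) = n − 2 = 3

Summary:
  λ = 5: algebraic multiplicity = 5, geometric multiplicity = 3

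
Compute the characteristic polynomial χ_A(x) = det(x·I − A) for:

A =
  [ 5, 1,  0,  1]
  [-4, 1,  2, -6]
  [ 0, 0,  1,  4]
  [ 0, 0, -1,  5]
x^4 - 12*x^3 + 54*x^2 - 108*x + 81

Expanding det(x·I − A) (e.g. by cofactor expansion or by noting that A is similar to its Jordan form J, which has the same characteristic polynomial as A) gives
  χ_A(x) = x^4 - 12*x^3 + 54*x^2 - 108*x + 81
which factors as (x - 3)^4. The eigenvalues (with algebraic multiplicities) are λ = 3 with multiplicity 4.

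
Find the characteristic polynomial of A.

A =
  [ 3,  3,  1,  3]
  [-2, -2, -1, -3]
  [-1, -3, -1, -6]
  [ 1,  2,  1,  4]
x^4 - 4*x^3 + 6*x^2 - 4*x + 1

Expanding det(x·I − A) (e.g. by cofactor expansion or by noting that A is similar to its Jordan form J, which has the same characteristic polynomial as A) gives
  χ_A(x) = x^4 - 4*x^3 + 6*x^2 - 4*x + 1
which factors as (x - 1)^4. The eigenvalues (with algebraic multiplicities) are λ = 1 with multiplicity 4.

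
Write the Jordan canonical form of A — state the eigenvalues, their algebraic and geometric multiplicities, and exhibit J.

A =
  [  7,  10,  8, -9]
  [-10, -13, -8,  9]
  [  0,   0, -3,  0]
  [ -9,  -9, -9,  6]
J_2(-3) ⊕ J_1(-3) ⊕ J_1(6)

The characteristic polynomial is
  det(x·I − A) = x^4 + 3*x^3 - 27*x^2 - 135*x - 162 = (x - 6)*(x + 3)^3

Eigenvalues and multiplicities (the geometric multiplicity of λ is n − rank(A − λI), which equals the number of Jordan blocks for λ):
  λ = -3: algebraic multiplicity = 3, geometric multiplicity = 2
  λ = 6: algebraic multiplicity = 1, geometric multiplicity = 1

Determining the block sizes for each eigenvalue:
  λ = -3: 2 blocks summing to 3 forces exactly one block of size 2 and the rest size 1 → block sizes [2, 1]
  λ = 6: one block (gm = 1), so the single block has size am = 1 → block sizes [1]

Assembling the blocks gives a Jordan form
J =
  [-3,  1,  0, 0]
  [ 0, -3,  0, 0]
  [ 0,  0, -3, 0]
  [ 0,  0,  0, 6]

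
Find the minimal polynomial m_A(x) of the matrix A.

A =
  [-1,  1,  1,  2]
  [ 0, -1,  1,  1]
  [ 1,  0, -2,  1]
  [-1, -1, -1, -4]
x^2 + 4*x + 4

The characteristic polynomial is χ_A(x) = (x + 2)^4, so the eigenvalues are known. The minimal polynomial is
  m_A(x) = Π_λ (x − λ)^{k_λ}
where k_λ is the size of the *largest* Jordan block for λ (equivalently, the smallest k with (A − λI)^k v = 0 for every generalised eigenvector v of λ).

  λ = -2: largest Jordan block has size 2, contributing (x + 2)^2

So m_A(x) = (x + 2)^2 = x^2 + 4*x + 4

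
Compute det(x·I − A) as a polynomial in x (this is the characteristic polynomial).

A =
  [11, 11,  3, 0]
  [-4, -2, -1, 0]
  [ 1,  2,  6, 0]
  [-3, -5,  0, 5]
x^4 - 20*x^3 + 150*x^2 - 500*x + 625

Expanding det(x·I − A) (e.g. by cofactor expansion or by noting that A is similar to its Jordan form J, which has the same characteristic polynomial as A) gives
  χ_A(x) = x^4 - 20*x^3 + 150*x^2 - 500*x + 625
which factors as (x - 5)^4. The eigenvalues (with algebraic multiplicities) are λ = 5 with multiplicity 4.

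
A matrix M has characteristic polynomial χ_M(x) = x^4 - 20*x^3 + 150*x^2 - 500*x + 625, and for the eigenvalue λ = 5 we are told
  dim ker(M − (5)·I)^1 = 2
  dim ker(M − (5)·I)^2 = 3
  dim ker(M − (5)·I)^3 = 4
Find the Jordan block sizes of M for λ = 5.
Block sizes for λ = 5: [3, 1]

From the dimensions of kernels of powers, the number of Jordan blocks of size at least j is d_j − d_{j−1} where d_j = dim ker(N^j) (with d_0 = 0). Computing the differences gives [2, 1, 1].
The number of blocks of size exactly k is (#blocks of size ≥ k) − (#blocks of size ≥ k + 1), so the partition is: 1 block(s) of size 1, 1 block(s) of size 3.
In nonincreasing order the block sizes are [3, 1].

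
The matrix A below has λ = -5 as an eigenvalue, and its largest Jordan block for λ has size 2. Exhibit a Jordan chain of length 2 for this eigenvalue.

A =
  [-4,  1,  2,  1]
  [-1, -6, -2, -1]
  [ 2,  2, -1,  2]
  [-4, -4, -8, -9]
A Jordan chain for λ = -5 of length 2:
v_1 = (1, -1, 2, -4)ᵀ
v_2 = (1, 0, 0, 0)ᵀ

Let N = A − (-5)·I. We want v_2 with N^2 v_2 = 0 but N^1 v_2 ≠ 0; then v_{j-1} := N · v_j for j = 2, …, 2.

Pick v_2 = (1, 0, 0, 0)ᵀ.
Then v_1 = N · v_2 = (1, -1, 2, -4)ᵀ.

Sanity check: (A − (-5)·I) v_1 = (0, 0, 0, 0)ᵀ = 0. ✓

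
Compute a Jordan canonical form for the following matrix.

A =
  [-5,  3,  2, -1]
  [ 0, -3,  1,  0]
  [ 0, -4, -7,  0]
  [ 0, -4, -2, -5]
J_3(-5) ⊕ J_1(-5)

The characteristic polynomial is
  det(x·I − A) = x^4 + 20*x^3 + 150*x^2 + 500*x + 625 = (x + 5)^4

Eigenvalues and multiplicities (the geometric multiplicity of λ is n − rank(A − λI), which equals the number of Jordan blocks for λ):
  λ = -5: algebraic multiplicity = 4, geometric multiplicity = 2

Determining the block sizes for each eigenvalue:
  λ = -5: with am = 4 and gm = 2, the partition is not yet determined (e.g. several partitions of 4 into 2 parts exist). Let N = A − (-5)·I. Computing rank(N^1) = 2, rank(N^2) = 1, rank(N^3) = 0; the number of blocks of size ≥ j is rank(N^{j−1}) − rank(N^j), giving [2, 1, 1]. So we have 1 block(s) of size 3, 1 block(s) of size 1 → block sizes [3, 1]

Assembling the blocks gives a Jordan form
J =
  [-5,  1,  0,  0]
  [ 0, -5,  1,  0]
  [ 0,  0, -5,  0]
  [ 0,  0,  0, -5]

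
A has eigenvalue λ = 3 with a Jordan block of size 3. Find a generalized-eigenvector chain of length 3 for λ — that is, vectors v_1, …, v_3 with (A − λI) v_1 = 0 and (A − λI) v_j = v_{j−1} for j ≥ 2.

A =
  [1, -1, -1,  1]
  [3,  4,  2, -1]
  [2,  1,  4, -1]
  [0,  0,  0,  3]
A Jordan chain for λ = 3 of length 3:
v_1 = (-1, 1, 1, 0)ᵀ
v_2 = (-2, 3, 2, 0)ᵀ
v_3 = (1, 0, 0, 0)ᵀ

Let N = A − (3)·I. We want v_3 with N^3 v_3 = 0 but N^2 v_3 ≠ 0; then v_{j-1} := N · v_j for j = 3, …, 2.

Pick v_3 = (1, 0, 0, 0)ᵀ.
Then v_2 = N · v_3 = (-2, 3, 2, 0)ᵀ.
Then v_1 = N · v_2 = (-1, 1, 1, 0)ᵀ.

Sanity check: (A − (3)·I) v_1 = (0, 0, 0, 0)ᵀ = 0. ✓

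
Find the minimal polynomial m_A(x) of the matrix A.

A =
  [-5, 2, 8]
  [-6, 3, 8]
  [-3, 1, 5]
x^2 - 2*x + 1

The characteristic polynomial is χ_A(x) = (x - 1)^3, so the eigenvalues are known. The minimal polynomial is
  m_A(x) = Π_λ (x − λ)^{k_λ}
where k_λ is the size of the *largest* Jordan block for λ (equivalently, the smallest k with (A − λI)^k v = 0 for every generalised eigenvector v of λ).

  λ = 1: largest Jordan block has size 2, contributing (x − 1)^2

So m_A(x) = (x - 1)^2 = x^2 - 2*x + 1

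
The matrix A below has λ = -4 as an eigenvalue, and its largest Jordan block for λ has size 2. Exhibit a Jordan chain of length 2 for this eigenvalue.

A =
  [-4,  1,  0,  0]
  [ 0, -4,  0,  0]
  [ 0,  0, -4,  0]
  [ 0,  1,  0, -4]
A Jordan chain for λ = -4 of length 2:
v_1 = (1, 0, 0, 1)ᵀ
v_2 = (0, 1, 0, 0)ᵀ

Let N = A − (-4)·I. We want v_2 with N^2 v_2 = 0 but N^1 v_2 ≠ 0; then v_{j-1} := N · v_j for j = 2, …, 2.

Pick v_2 = (0, 1, 0, 0)ᵀ.
Then v_1 = N · v_2 = (1, 0, 0, 1)ᵀ.

Sanity check: (A − (-4)·I) v_1 = (0, 0, 0, 0)ᵀ = 0. ✓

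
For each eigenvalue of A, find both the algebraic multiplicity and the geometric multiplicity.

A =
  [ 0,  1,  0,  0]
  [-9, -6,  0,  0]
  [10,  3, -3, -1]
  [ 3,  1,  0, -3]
λ = -3: alg = 4, geom = 2

Step 1 — factor the characteristic polynomial to read off the algebraic multiplicities:
  χ_A(x) = (x + 3)^4

Step 2 — compute geometric multiplicities via the rank-nullity identity g(λ) = n − rank(A − λI):
  rank(A − (-3)·I) = 2, so dim ker(A − (-3)·I) = n − 2 = 2

Summary:
  λ = -3: algebraic multiplicity = 4, geometric multiplicity = 2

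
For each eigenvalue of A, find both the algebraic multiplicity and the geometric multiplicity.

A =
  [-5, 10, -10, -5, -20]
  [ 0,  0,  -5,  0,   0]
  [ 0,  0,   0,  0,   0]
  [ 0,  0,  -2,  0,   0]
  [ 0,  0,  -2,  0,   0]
λ = -5: alg = 1, geom = 1; λ = 0: alg = 4, geom = 3

Step 1 — factor the characteristic polynomial to read off the algebraic multiplicities:
  χ_A(x) = x^4*(x + 5)

Step 2 — compute geometric multiplicities via the rank-nullity identity g(λ) = n − rank(A − λI):
  rank(A − (-5)·I) = 4, so dim ker(A − (-5)·I) = n − 4 = 1
  rank(A − (0)·I) = 2, so dim ker(A − (0)·I) = n − 2 = 3

Summary:
  λ = -5: algebraic multiplicity = 1, geometric multiplicity = 1
  λ = 0: algebraic multiplicity = 4, geometric multiplicity = 3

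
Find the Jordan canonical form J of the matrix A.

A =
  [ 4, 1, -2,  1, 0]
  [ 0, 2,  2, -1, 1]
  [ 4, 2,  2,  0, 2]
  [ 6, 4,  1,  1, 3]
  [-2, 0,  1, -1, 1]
J_3(2) ⊕ J_2(2)

The characteristic polynomial is
  det(x·I − A) = x^5 - 10*x^4 + 40*x^3 - 80*x^2 + 80*x - 32 = (x - 2)^5

Eigenvalues and multiplicities (the geometric multiplicity of λ is n − rank(A − λI), which equals the number of Jordan blocks for λ):
  λ = 2: algebraic multiplicity = 5, geometric multiplicity = 2

Determining the block sizes for each eigenvalue:
  λ = 2: with am = 5 and gm = 2, the partition is not yet determined (e.g. several partitions of 5 into 2 parts exist). Let N = A − (2)·I. Computing rank(N^1) = 3, rank(N^2) = 1, rank(N^3) = 0; the number of blocks of size ≥ j is rank(N^{j−1}) − rank(N^j), giving [2, 2, 1]. So we have 1 block(s) of size 3, 1 block(s) of size 2 → block sizes [3, 2]

Assembling the blocks gives a Jordan form
J =
  [2, 1, 0, 0, 0]
  [0, 2, 1, 0, 0]
  [0, 0, 2, 0, 0]
  [0, 0, 0, 2, 1]
  [0, 0, 0, 0, 2]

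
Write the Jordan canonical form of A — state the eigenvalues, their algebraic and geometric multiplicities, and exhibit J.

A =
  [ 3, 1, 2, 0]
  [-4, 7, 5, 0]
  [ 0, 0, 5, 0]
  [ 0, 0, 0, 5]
J_3(5) ⊕ J_1(5)

The characteristic polynomial is
  det(x·I − A) = x^4 - 20*x^3 + 150*x^2 - 500*x + 625 = (x - 5)^4

Eigenvalues and multiplicities (the geometric multiplicity of λ is n − rank(A − λI), which equals the number of Jordan blocks for λ):
  λ = 5: algebraic multiplicity = 4, geometric multiplicity = 2

Determining the block sizes for each eigenvalue:
  λ = 5: with am = 4 and gm = 2, the partition is not yet determined (e.g. several partitions of 4 into 2 parts exist). Let N = A − (5)·I. Computing rank(N^1) = 2, rank(N^2) = 1, rank(N^3) = 0; the number of blocks of size ≥ j is rank(N^{j−1}) − rank(N^j), giving [2, 1, 1]. So we have 1 block(s) of size 3, 1 block(s) of size 1 → block sizes [3, 1]

Assembling the blocks gives a Jordan form
J =
  [5, 1, 0, 0]
  [0, 5, 1, 0]
  [0, 0, 5, 0]
  [0, 0, 0, 5]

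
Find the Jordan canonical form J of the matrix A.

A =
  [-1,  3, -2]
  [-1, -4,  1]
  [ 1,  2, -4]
J_3(-3)

The characteristic polynomial is
  det(x·I − A) = x^3 + 9*x^2 + 27*x + 27 = (x + 3)^3

Eigenvalues and multiplicities (the geometric multiplicity of λ is n − rank(A − λI), which equals the number of Jordan blocks for λ):
  λ = -3: algebraic multiplicity = 3, geometric multiplicity = 1

Determining the block sizes for each eigenvalue:
  λ = -3: one block (gm = 1), so the single block has size am = 3 → block sizes [3]

Assembling the blocks gives a Jordan form
J =
  [-3,  1,  0]
  [ 0, -3,  1]
  [ 0,  0, -3]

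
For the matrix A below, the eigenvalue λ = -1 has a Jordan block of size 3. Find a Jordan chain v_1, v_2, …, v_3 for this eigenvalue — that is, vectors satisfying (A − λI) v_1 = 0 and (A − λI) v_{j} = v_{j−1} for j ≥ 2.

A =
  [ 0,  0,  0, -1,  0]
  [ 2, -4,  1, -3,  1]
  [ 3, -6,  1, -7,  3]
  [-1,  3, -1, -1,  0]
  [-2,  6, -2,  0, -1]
A Jordan chain for λ = -1 of length 3:
v_1 = (2, 0, -2, 2, 4)ᵀ
v_2 = (1, 2, 3, -1, -2)ᵀ
v_3 = (1, 0, 0, 0, 0)ᵀ

Let N = A − (-1)·I. We want v_3 with N^3 v_3 = 0 but N^2 v_3 ≠ 0; then v_{j-1} := N · v_j for j = 3, …, 2.

Pick v_3 = (1, 0, 0, 0, 0)ᵀ.
Then v_2 = N · v_3 = (1, 2, 3, -1, -2)ᵀ.
Then v_1 = N · v_2 = (2, 0, -2, 2, 4)ᵀ.

Sanity check: (A − (-1)·I) v_1 = (0, 0, 0, 0, 0)ᵀ = 0. ✓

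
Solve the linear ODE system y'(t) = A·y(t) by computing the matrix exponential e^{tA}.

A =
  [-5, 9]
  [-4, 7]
e^{tA} =
  [-6*t*exp(t) + exp(t), 9*t*exp(t)]
  [-4*t*exp(t), 6*t*exp(t) + exp(t)]

Strategy: write A = P · J · P⁻¹ where J is a Jordan canonical form, so e^{tA} = P · e^{tJ} · P⁻¹, and e^{tJ} can be computed block-by-block.

A has Jordan form
J =
  [1, 1]
  [0, 1]
(up to reordering of blocks).

Per-block formulas:
  For a 2×2 Jordan block J_2(1): exp(t · J_2(1)) = e^(1t)·(I + t·N), where N is the 2×2 nilpotent shift.

After assembling e^{tJ} and conjugating by P, we get:

e^{tA} =
  [-6*t*exp(t) + exp(t), 9*t*exp(t)]
  [-4*t*exp(t), 6*t*exp(t) + exp(t)]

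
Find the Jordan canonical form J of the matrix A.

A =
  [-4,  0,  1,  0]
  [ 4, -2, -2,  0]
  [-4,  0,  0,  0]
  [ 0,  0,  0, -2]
J_2(-2) ⊕ J_1(-2) ⊕ J_1(-2)

The characteristic polynomial is
  det(x·I − A) = x^4 + 8*x^3 + 24*x^2 + 32*x + 16 = (x + 2)^4

Eigenvalues and multiplicities (the geometric multiplicity of λ is n − rank(A − λI), which equals the number of Jordan blocks for λ):
  λ = -2: algebraic multiplicity = 4, geometric multiplicity = 3

Determining the block sizes for each eigenvalue:
  λ = -2: 3 blocks summing to 4 forces exactly one block of size 2 and the rest size 1 → block sizes [2, 1, 1]

Assembling the blocks gives a Jordan form
J =
  [-2,  1,  0,  0]
  [ 0, -2,  0,  0]
  [ 0,  0, -2,  0]
  [ 0,  0,  0, -2]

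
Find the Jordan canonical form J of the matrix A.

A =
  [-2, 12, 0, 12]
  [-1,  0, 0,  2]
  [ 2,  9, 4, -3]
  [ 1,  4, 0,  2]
J_2(-2) ⊕ J_2(4)

The characteristic polynomial is
  det(x·I − A) = x^4 - 4*x^3 - 12*x^2 + 32*x + 64 = (x - 4)^2*(x + 2)^2

Eigenvalues and multiplicities (the geometric multiplicity of λ is n − rank(A − λI), which equals the number of Jordan blocks for λ):
  λ = -2: algebraic multiplicity = 2, geometric multiplicity = 1
  λ = 4: algebraic multiplicity = 2, geometric multiplicity = 1

Determining the block sizes for each eigenvalue:
  λ = -2: one block (gm = 1), so the single block has size am = 2 → block sizes [2]
  λ = 4: one block (gm = 1), so the single block has size am = 2 → block sizes [2]

Assembling the blocks gives a Jordan form
J =
  [-2,  1, 0, 0]
  [ 0, -2, 0, 0]
  [ 0,  0, 4, 1]
  [ 0,  0, 0, 4]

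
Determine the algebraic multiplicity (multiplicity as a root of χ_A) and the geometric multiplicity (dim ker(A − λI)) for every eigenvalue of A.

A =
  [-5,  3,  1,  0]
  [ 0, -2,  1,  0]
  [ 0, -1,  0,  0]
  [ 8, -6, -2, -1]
λ = -5: alg = 1, geom = 1; λ = -1: alg = 3, geom = 2

Step 1 — factor the characteristic polynomial to read off the algebraic multiplicities:
  χ_A(x) = (x + 1)^3*(x + 5)

Step 2 — compute geometric multiplicities via the rank-nullity identity g(λ) = n − rank(A − λI):
  rank(A − (-5)·I) = 3, so dim ker(A − (-5)·I) = n − 3 = 1
  rank(A − (-1)·I) = 2, so dim ker(A − (-1)·I) = n − 2 = 2

Summary:
  λ = -5: algebraic multiplicity = 1, geometric multiplicity = 1
  λ = -1: algebraic multiplicity = 3, geometric multiplicity = 2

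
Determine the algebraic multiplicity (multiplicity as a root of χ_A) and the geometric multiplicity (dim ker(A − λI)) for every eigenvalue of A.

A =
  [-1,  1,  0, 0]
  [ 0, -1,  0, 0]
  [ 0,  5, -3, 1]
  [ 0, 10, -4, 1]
λ = -1: alg = 4, geom = 2

Step 1 — factor the characteristic polynomial to read off the algebraic multiplicities:
  χ_A(x) = (x + 1)^4

Step 2 — compute geometric multiplicities via the rank-nullity identity g(λ) = n − rank(A − λI):
  rank(A − (-1)·I) = 2, so dim ker(A − (-1)·I) = n − 2 = 2

Summary:
  λ = -1: algebraic multiplicity = 4, geometric multiplicity = 2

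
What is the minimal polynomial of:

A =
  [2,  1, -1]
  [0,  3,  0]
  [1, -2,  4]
x^3 - 9*x^2 + 27*x - 27

The characteristic polynomial is χ_A(x) = (x - 3)^3, so the eigenvalues are known. The minimal polynomial is
  m_A(x) = Π_λ (x − λ)^{k_λ}
where k_λ is the size of the *largest* Jordan block for λ (equivalently, the smallest k with (A − λI)^k v = 0 for every generalised eigenvector v of λ).

  λ = 3: largest Jordan block has size 3, contributing (x − 3)^3

So m_A(x) = (x - 3)^3 = x^3 - 9*x^2 + 27*x - 27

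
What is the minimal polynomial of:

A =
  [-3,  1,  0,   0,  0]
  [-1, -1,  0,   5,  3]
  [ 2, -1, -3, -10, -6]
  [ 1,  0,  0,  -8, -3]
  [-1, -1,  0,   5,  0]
x^3 + 9*x^2 + 27*x + 27

The characteristic polynomial is χ_A(x) = (x + 3)^5, so the eigenvalues are known. The minimal polynomial is
  m_A(x) = Π_λ (x − λ)^{k_λ}
where k_λ is the size of the *largest* Jordan block for λ (equivalently, the smallest k with (A − λI)^k v = 0 for every generalised eigenvector v of λ).

  λ = -3: largest Jordan block has size 3, contributing (x + 3)^3

So m_A(x) = (x + 3)^3 = x^3 + 9*x^2 + 27*x + 27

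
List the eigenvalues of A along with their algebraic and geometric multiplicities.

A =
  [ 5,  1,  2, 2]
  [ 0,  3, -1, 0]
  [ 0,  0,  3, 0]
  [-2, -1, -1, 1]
λ = 3: alg = 4, geom = 2

Step 1 — factor the characteristic polynomial to read off the algebraic multiplicities:
  χ_A(x) = (x - 3)^4

Step 2 — compute geometric multiplicities via the rank-nullity identity g(λ) = n − rank(A − λI):
  rank(A − (3)·I) = 2, so dim ker(A − (3)·I) = n − 2 = 2

Summary:
  λ = 3: algebraic multiplicity = 4, geometric multiplicity = 2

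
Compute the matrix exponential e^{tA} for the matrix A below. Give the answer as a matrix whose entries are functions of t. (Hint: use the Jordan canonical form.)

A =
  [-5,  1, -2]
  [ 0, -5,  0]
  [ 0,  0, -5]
e^{tA} =
  [exp(-5*t), t*exp(-5*t), -2*t*exp(-5*t)]
  [0, exp(-5*t), 0]
  [0, 0, exp(-5*t)]

Strategy: write A = P · J · P⁻¹ where J is a Jordan canonical form, so e^{tA} = P · e^{tJ} · P⁻¹, and e^{tJ} can be computed block-by-block.

A has Jordan form
J =
  [-5,  1,  0]
  [ 0, -5,  0]
  [ 0,  0, -5]
(up to reordering of blocks).

Per-block formulas:
  For a 2×2 Jordan block J_2(-5): exp(t · J_2(-5)) = e^(-5t)·(I + t·N), where N is the 2×2 nilpotent shift.
  For a 1×1 block at λ = -5: exp(t · [-5]) = [e^(-5t)].

After assembling e^{tJ} and conjugating by P, we get:

e^{tA} =
  [exp(-5*t), t*exp(-5*t), -2*t*exp(-5*t)]
  [0, exp(-5*t), 0]
  [0, 0, exp(-5*t)]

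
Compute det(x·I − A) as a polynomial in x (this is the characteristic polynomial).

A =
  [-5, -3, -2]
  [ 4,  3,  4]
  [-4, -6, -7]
x^3 + 9*x^2 + 27*x + 27

Expanding det(x·I − A) (e.g. by cofactor expansion or by noting that A is similar to its Jordan form J, which has the same characteristic polynomial as A) gives
  χ_A(x) = x^3 + 9*x^2 + 27*x + 27
which factors as (x + 3)^3. The eigenvalues (with algebraic multiplicities) are λ = -3 with multiplicity 3.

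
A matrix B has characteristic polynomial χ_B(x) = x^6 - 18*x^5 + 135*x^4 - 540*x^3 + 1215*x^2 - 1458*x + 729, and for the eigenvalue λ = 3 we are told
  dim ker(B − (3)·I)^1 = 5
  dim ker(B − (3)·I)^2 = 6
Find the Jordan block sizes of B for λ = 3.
Block sizes for λ = 3: [2, 1, 1, 1, 1]

From the dimensions of kernels of powers, the number of Jordan blocks of size at least j is d_j − d_{j−1} where d_j = dim ker(N^j) (with d_0 = 0). Computing the differences gives [5, 1].
The number of blocks of size exactly k is (#blocks of size ≥ k) − (#blocks of size ≥ k + 1), so the partition is: 4 block(s) of size 1, 1 block(s) of size 2.
In nonincreasing order the block sizes are [2, 1, 1, 1, 1].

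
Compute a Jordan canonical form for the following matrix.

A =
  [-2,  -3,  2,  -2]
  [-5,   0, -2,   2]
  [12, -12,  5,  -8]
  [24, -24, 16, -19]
J_2(-5) ⊕ J_1(-3) ⊕ J_1(-3)

The characteristic polynomial is
  det(x·I − A) = x^4 + 16*x^3 + 94*x^2 + 240*x + 225 = (x + 3)^2*(x + 5)^2

Eigenvalues and multiplicities (the geometric multiplicity of λ is n − rank(A − λI), which equals the number of Jordan blocks for λ):
  λ = -5: algebraic multiplicity = 2, geometric multiplicity = 1
  λ = -3: algebraic multiplicity = 2, geometric multiplicity = 2

Determining the block sizes for each eigenvalue:
  λ = -5: one block (gm = 1), so the single block has size am = 2 → block sizes [2]
  λ = -3: gm = am = 2, so every block has size 1 → block sizes [1, 1]

Assembling the blocks gives a Jordan form
J =
  [-5,  1,  0,  0]
  [ 0, -5,  0,  0]
  [ 0,  0, -3,  0]
  [ 0,  0,  0, -3]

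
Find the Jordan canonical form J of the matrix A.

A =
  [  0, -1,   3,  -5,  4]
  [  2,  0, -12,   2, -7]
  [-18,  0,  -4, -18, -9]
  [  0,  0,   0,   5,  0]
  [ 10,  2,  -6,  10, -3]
J_2(-4) ⊕ J_1(-4) ⊕ J_1(5) ⊕ J_1(5)

The characteristic polynomial is
  det(x·I − A) = x^5 + 2*x^4 - 47*x^3 - 116*x^2 + 560*x + 1600 = (x - 5)^2*(x + 4)^3

Eigenvalues and multiplicities (the geometric multiplicity of λ is n − rank(A − λI), which equals the number of Jordan blocks for λ):
  λ = -4: algebraic multiplicity = 3, geometric multiplicity = 2
  λ = 5: algebraic multiplicity = 2, geometric multiplicity = 2

Determining the block sizes for each eigenvalue:
  λ = -4: 2 blocks summing to 3 forces exactly one block of size 2 and the rest size 1 → block sizes [2, 1]
  λ = 5: gm = am = 2, so every block has size 1 → block sizes [1, 1]

Assembling the blocks gives a Jordan form
J =
  [-4,  1,  0, 0, 0]
  [ 0, -4,  0, 0, 0]
  [ 0,  0, -4, 0, 0]
  [ 0,  0,  0, 5, 0]
  [ 0,  0,  0, 0, 5]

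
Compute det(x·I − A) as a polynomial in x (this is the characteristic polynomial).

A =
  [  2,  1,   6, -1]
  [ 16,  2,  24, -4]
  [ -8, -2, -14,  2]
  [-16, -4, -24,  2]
x^4 + 8*x^3 + 24*x^2 + 32*x + 16

Expanding det(x·I − A) (e.g. by cofactor expansion or by noting that A is similar to its Jordan form J, which has the same characteristic polynomial as A) gives
  χ_A(x) = x^4 + 8*x^3 + 24*x^2 + 32*x + 16
which factors as (x + 2)^4. The eigenvalues (with algebraic multiplicities) are λ = -2 with multiplicity 4.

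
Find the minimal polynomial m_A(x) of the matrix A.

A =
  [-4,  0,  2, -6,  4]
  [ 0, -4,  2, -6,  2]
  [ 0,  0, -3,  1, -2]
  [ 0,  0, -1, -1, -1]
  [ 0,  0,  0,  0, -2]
x^4 + 10*x^3 + 36*x^2 + 56*x + 32

The characteristic polynomial is χ_A(x) = (x + 2)^3*(x + 4)^2, so the eigenvalues are known. The minimal polynomial is
  m_A(x) = Π_λ (x − λ)^{k_λ}
where k_λ is the size of the *largest* Jordan block for λ (equivalently, the smallest k with (A − λI)^k v = 0 for every generalised eigenvector v of λ).

  λ = -4: largest Jordan block has size 1, contributing (x + 4)
  λ = -2: largest Jordan block has size 3, contributing (x + 2)^3

So m_A(x) = (x + 2)^3*(x + 4) = x^4 + 10*x^3 + 36*x^2 + 56*x + 32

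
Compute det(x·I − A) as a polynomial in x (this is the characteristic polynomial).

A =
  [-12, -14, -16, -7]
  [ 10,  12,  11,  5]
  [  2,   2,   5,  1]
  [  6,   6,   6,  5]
x^4 - 10*x^3 + 37*x^2 - 60*x + 36

Expanding det(x·I − A) (e.g. by cofactor expansion or by noting that A is similar to its Jordan form J, which has the same characteristic polynomial as A) gives
  χ_A(x) = x^4 - 10*x^3 + 37*x^2 - 60*x + 36
which factors as (x - 3)^2*(x - 2)^2. The eigenvalues (with algebraic multiplicities) are λ = 2 with multiplicity 2, λ = 3 with multiplicity 2.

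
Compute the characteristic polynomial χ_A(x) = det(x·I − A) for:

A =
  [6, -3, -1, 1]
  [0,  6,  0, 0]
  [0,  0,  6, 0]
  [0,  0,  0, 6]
x^4 - 24*x^3 + 216*x^2 - 864*x + 1296

Expanding det(x·I − A) (e.g. by cofactor expansion or by noting that A is similar to its Jordan form J, which has the same characteristic polynomial as A) gives
  χ_A(x) = x^4 - 24*x^3 + 216*x^2 - 864*x + 1296
which factors as (x - 6)^4. The eigenvalues (with algebraic multiplicities) are λ = 6 with multiplicity 4.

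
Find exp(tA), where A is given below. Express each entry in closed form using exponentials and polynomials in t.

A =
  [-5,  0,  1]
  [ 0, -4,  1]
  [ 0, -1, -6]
e^{tA} =
  [exp(-5*t), -t^2*exp(-5*t)/2, -t^2*exp(-5*t)/2 + t*exp(-5*t)]
  [0, t*exp(-5*t) + exp(-5*t), t*exp(-5*t)]
  [0, -t*exp(-5*t), -t*exp(-5*t) + exp(-5*t)]

Strategy: write A = P · J · P⁻¹ where J is a Jordan canonical form, so e^{tA} = P · e^{tJ} · P⁻¹, and e^{tJ} can be computed block-by-block.

A has Jordan form
J =
  [-5,  1,  0]
  [ 0, -5,  1]
  [ 0,  0, -5]
(up to reordering of blocks).

Per-block formulas:
  For a 3×3 Jordan block J_3(-5): exp(t · J_3(-5)) = e^(-5t)·(I + t·N + (t^2/2)·N^2), where N is the 3×3 nilpotent shift.

After assembling e^{tJ} and conjugating by P, we get:

e^{tA} =
  [exp(-5*t), -t^2*exp(-5*t)/2, -t^2*exp(-5*t)/2 + t*exp(-5*t)]
  [0, t*exp(-5*t) + exp(-5*t), t*exp(-5*t)]
  [0, -t*exp(-5*t), -t*exp(-5*t) + exp(-5*t)]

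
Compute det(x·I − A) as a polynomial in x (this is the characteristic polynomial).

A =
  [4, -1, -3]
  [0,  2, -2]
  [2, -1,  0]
x^3 - 6*x^2 + 12*x - 8

Expanding det(x·I − A) (e.g. by cofactor expansion or by noting that A is similar to its Jordan form J, which has the same characteristic polynomial as A) gives
  χ_A(x) = x^3 - 6*x^2 + 12*x - 8
which factors as (x - 2)^3. The eigenvalues (with algebraic multiplicities) are λ = 2 with multiplicity 3.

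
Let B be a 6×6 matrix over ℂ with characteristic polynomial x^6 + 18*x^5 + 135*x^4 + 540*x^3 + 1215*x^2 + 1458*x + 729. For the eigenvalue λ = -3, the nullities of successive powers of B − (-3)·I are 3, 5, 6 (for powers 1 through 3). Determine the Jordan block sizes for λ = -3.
Block sizes for λ = -3: [3, 2, 1]

From the dimensions of kernels of powers, the number of Jordan blocks of size at least j is d_j − d_{j−1} where d_j = dim ker(N^j) (with d_0 = 0). Computing the differences gives [3, 2, 1].
The number of blocks of size exactly k is (#blocks of size ≥ k) − (#blocks of size ≥ k + 1), so the partition is: 1 block(s) of size 1, 1 block(s) of size 2, 1 block(s) of size 3.
In nonincreasing order the block sizes are [3, 2, 1].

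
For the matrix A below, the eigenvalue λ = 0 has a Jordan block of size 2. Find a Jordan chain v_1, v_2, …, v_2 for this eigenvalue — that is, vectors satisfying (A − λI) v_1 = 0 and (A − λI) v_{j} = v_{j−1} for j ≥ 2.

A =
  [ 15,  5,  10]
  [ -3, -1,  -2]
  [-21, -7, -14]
A Jordan chain for λ = 0 of length 2:
v_1 = (15, -3, -21)ᵀ
v_2 = (1, 0, 0)ᵀ

Let N = A − (0)·I. We want v_2 with N^2 v_2 = 0 but N^1 v_2 ≠ 0; then v_{j-1} := N · v_j for j = 2, …, 2.

Pick v_2 = (1, 0, 0)ᵀ.
Then v_1 = N · v_2 = (15, -3, -21)ᵀ.

Sanity check: (A − (0)·I) v_1 = (0, 0, 0)ᵀ = 0. ✓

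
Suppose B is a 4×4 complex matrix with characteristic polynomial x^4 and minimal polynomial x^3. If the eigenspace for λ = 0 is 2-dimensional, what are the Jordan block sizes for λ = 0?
Block sizes for λ = 0: [3, 1]

Step 1 — from the characteristic polynomial, algebraic multiplicity of λ = 0 is 4. From dim ker(B − (0)·I) = 2, there are exactly 2 Jordan blocks for λ = 0.
Step 2 — from the minimal polynomial, the factor (x − 0)^3 tells us the largest block for λ = 0 has size 3.
Step 3 — with total size 4, 2 blocks, and largest block 3, the block sizes (in nonincreasing order) are [3, 1].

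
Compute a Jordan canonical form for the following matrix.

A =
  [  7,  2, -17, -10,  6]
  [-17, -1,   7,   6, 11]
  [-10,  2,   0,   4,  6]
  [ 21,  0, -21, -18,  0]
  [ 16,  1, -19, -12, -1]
J_3(-4) ⊕ J_1(-4) ⊕ J_1(3)

The characteristic polynomial is
  det(x·I − A) = x^5 + 13*x^4 + 48*x^3 - 32*x^2 - 512*x - 768 = (x - 3)*(x + 4)^4

Eigenvalues and multiplicities (the geometric multiplicity of λ is n − rank(A − λI), which equals the number of Jordan blocks for λ):
  λ = -4: algebraic multiplicity = 4, geometric multiplicity = 2
  λ = 3: algebraic multiplicity = 1, geometric multiplicity = 1

Determining the block sizes for each eigenvalue:
  λ = -4: with am = 4 and gm = 2, the partition is not yet determined (e.g. several partitions of 4 into 2 parts exist). Let N = A − (-4)·I. Computing rank(N^1) = 3, rank(N^2) = 2, rank(N^3) = 1; the number of blocks of size ≥ j is rank(N^{j−1}) − rank(N^j), giving [2, 1, 1]. So we have 1 block(s) of size 3, 1 block(s) of size 1 → block sizes [3, 1]
  λ = 3: one block (gm = 1), so the single block has size am = 1 → block sizes [1]

Assembling the blocks gives a Jordan form
J =
  [-4,  1,  0,  0, 0]
  [ 0, -4,  1,  0, 0]
  [ 0,  0, -4,  0, 0]
  [ 0,  0,  0, -4, 0]
  [ 0,  0,  0,  0, 3]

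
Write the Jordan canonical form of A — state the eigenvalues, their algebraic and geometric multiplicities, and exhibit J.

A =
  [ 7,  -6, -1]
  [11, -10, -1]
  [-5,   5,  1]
J_1(-4) ⊕ J_2(1)

The characteristic polynomial is
  det(x·I − A) = x^3 + 2*x^2 - 7*x + 4 = (x - 1)^2*(x + 4)

Eigenvalues and multiplicities (the geometric multiplicity of λ is n − rank(A − λI), which equals the number of Jordan blocks for λ):
  λ = -4: algebraic multiplicity = 1, geometric multiplicity = 1
  λ = 1: algebraic multiplicity = 2, geometric multiplicity = 1

Determining the block sizes for each eigenvalue:
  λ = -4: one block (gm = 1), so the single block has size am = 1 → block sizes [1]
  λ = 1: one block (gm = 1), so the single block has size am = 2 → block sizes [2]

Assembling the blocks gives a Jordan form
J =
  [-4, 0, 0]
  [ 0, 1, 1]
  [ 0, 0, 1]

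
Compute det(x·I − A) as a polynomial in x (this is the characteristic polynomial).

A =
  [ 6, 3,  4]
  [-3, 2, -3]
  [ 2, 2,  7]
x^3 - 15*x^2 + 75*x - 125

Expanding det(x·I − A) (e.g. by cofactor expansion or by noting that A is similar to its Jordan form J, which has the same characteristic polynomial as A) gives
  χ_A(x) = x^3 - 15*x^2 + 75*x - 125
which factors as (x - 5)^3. The eigenvalues (with algebraic multiplicities) are λ = 5 with multiplicity 3.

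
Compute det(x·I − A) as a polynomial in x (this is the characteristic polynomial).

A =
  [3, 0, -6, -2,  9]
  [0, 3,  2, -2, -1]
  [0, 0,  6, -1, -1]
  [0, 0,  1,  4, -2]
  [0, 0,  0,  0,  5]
x^5 - 21*x^4 + 174*x^3 - 710*x^2 + 1425*x - 1125

Expanding det(x·I − A) (e.g. by cofactor expansion or by noting that A is similar to its Jordan form J, which has the same characteristic polynomial as A) gives
  χ_A(x) = x^5 - 21*x^4 + 174*x^3 - 710*x^2 + 1425*x - 1125
which factors as (x - 5)^3*(x - 3)^2. The eigenvalues (with algebraic multiplicities) are λ = 3 with multiplicity 2, λ = 5 with multiplicity 3.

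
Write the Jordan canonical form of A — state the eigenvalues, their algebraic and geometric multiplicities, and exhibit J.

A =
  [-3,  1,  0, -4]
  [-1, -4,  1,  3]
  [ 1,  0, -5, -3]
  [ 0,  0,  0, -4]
J_3(-4) ⊕ J_1(-4)

The characteristic polynomial is
  det(x·I − A) = x^4 + 16*x^3 + 96*x^2 + 256*x + 256 = (x + 4)^4

Eigenvalues and multiplicities (the geometric multiplicity of λ is n − rank(A − λI), which equals the number of Jordan blocks for λ):
  λ = -4: algebraic multiplicity = 4, geometric multiplicity = 2

Determining the block sizes for each eigenvalue:
  λ = -4: with am = 4 and gm = 2, the partition is not yet determined (e.g. several partitions of 4 into 2 parts exist). Let N = A − (-4)·I. Computing rank(N^1) = 2, rank(N^2) = 1, rank(N^3) = 0; the number of blocks of size ≥ j is rank(N^{j−1}) − rank(N^j), giving [2, 1, 1]. So we have 1 block(s) of size 3, 1 block(s) of size 1 → block sizes [3, 1]

Assembling the blocks gives a Jordan form
J =
  [-4,  1,  0,  0]
  [ 0, -4,  1,  0]
  [ 0,  0, -4,  0]
  [ 0,  0,  0, -4]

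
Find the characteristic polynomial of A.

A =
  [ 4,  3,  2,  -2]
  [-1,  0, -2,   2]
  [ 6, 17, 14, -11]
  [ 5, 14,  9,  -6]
x^4 - 12*x^3 + 54*x^2 - 108*x + 81

Expanding det(x·I − A) (e.g. by cofactor expansion or by noting that A is similar to its Jordan form J, which has the same characteristic polynomial as A) gives
  χ_A(x) = x^4 - 12*x^3 + 54*x^2 - 108*x + 81
which factors as (x - 3)^4. The eigenvalues (with algebraic multiplicities) are λ = 3 with multiplicity 4.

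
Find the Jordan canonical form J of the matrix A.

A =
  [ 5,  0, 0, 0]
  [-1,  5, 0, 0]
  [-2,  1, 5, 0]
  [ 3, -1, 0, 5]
J_3(5) ⊕ J_1(5)

The characteristic polynomial is
  det(x·I − A) = x^4 - 20*x^3 + 150*x^2 - 500*x + 625 = (x - 5)^4

Eigenvalues and multiplicities (the geometric multiplicity of λ is n − rank(A − λI), which equals the number of Jordan blocks for λ):
  λ = 5: algebraic multiplicity = 4, geometric multiplicity = 2

Determining the block sizes for each eigenvalue:
  λ = 5: with am = 4 and gm = 2, the partition is not yet determined (e.g. several partitions of 4 into 2 parts exist). Let N = A − (5)·I. Computing rank(N^1) = 2, rank(N^2) = 1, rank(N^3) = 0; the number of blocks of size ≥ j is rank(N^{j−1}) − rank(N^j), giving [2, 1, 1]. So we have 1 block(s) of size 3, 1 block(s) of size 1 → block sizes [3, 1]

Assembling the blocks gives a Jordan form
J =
  [5, 1, 0, 0]
  [0, 5, 1, 0]
  [0, 0, 5, 0]
  [0, 0, 0, 5]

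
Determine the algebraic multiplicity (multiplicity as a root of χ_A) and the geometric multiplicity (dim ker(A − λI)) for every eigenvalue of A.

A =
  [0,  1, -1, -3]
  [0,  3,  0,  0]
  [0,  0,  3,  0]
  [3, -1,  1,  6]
λ = 3: alg = 4, geom = 3

Step 1 — factor the characteristic polynomial to read off the algebraic multiplicities:
  χ_A(x) = (x - 3)^4

Step 2 — compute geometric multiplicities via the rank-nullity identity g(λ) = n − rank(A − λI):
  rank(A − (3)·I) = 1, so dim ker(A − (3)·I) = n − 1 = 3

Summary:
  λ = 3: algebraic multiplicity = 4, geometric multiplicity = 3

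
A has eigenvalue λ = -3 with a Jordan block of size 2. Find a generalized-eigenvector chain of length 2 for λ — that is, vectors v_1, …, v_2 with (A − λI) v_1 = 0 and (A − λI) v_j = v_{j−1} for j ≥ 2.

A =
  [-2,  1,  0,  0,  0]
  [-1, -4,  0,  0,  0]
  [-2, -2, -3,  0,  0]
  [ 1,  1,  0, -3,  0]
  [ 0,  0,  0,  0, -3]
A Jordan chain for λ = -3 of length 2:
v_1 = (1, -1, -2, 1, 0)ᵀ
v_2 = (1, 0, 0, 0, 0)ᵀ

Let N = A − (-3)·I. We want v_2 with N^2 v_2 = 0 but N^1 v_2 ≠ 0; then v_{j-1} := N · v_j for j = 2, …, 2.

Pick v_2 = (1, 0, 0, 0, 0)ᵀ.
Then v_1 = N · v_2 = (1, -1, -2, 1, 0)ᵀ.

Sanity check: (A − (-3)·I) v_1 = (0, 0, 0, 0, 0)ᵀ = 0. ✓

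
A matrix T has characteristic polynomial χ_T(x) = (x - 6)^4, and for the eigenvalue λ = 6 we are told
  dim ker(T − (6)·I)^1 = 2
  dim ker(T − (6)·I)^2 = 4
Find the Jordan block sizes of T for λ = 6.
Block sizes for λ = 6: [2, 2]

From the dimensions of kernels of powers, the number of Jordan blocks of size at least j is d_j − d_{j−1} where d_j = dim ker(N^j) (with d_0 = 0). Computing the differences gives [2, 2].
The number of blocks of size exactly k is (#blocks of size ≥ k) − (#blocks of size ≥ k + 1), so the partition is: 2 block(s) of size 2.
In nonincreasing order the block sizes are [2, 2].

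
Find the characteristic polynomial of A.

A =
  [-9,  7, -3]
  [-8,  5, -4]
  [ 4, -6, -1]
x^3 + 5*x^2 + 3*x - 9

Expanding det(x·I − A) (e.g. by cofactor expansion or by noting that A is similar to its Jordan form J, which has the same characteristic polynomial as A) gives
  χ_A(x) = x^3 + 5*x^2 + 3*x - 9
which factors as (x - 1)*(x + 3)^2. The eigenvalues (with algebraic multiplicities) are λ = -3 with multiplicity 2, λ = 1 with multiplicity 1.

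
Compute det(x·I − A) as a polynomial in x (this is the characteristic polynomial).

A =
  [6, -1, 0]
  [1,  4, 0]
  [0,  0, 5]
x^3 - 15*x^2 + 75*x - 125

Expanding det(x·I − A) (e.g. by cofactor expansion or by noting that A is similar to its Jordan form J, which has the same characteristic polynomial as A) gives
  χ_A(x) = x^3 - 15*x^2 + 75*x - 125
which factors as (x - 5)^3. The eigenvalues (with algebraic multiplicities) are λ = 5 with multiplicity 3.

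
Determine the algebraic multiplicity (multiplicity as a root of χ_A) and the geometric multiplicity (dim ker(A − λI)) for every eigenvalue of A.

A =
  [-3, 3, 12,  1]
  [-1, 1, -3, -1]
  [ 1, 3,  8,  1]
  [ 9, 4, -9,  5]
λ = -4: alg = 1, geom = 1; λ = 5: alg = 3, geom = 1

Step 1 — factor the characteristic polynomial to read off the algebraic multiplicities:
  χ_A(x) = (x - 5)^3*(x + 4)

Step 2 — compute geometric multiplicities via the rank-nullity identity g(λ) = n − rank(A − λI):
  rank(A − (-4)·I) = 3, so dim ker(A − (-4)·I) = n − 3 = 1
  rank(A − (5)·I) = 3, so dim ker(A − (5)·I) = n − 3 = 1

Summary:
  λ = -4: algebraic multiplicity = 1, geometric multiplicity = 1
  λ = 5: algebraic multiplicity = 3, geometric multiplicity = 1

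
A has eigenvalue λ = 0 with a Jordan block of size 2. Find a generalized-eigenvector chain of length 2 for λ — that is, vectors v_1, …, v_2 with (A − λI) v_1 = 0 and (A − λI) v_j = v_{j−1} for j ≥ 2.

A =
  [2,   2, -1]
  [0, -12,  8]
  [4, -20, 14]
A Jordan chain for λ = 0 of length 2:
v_1 = (6, -24, -36)ᵀ
v_2 = (1, 2, 0)ᵀ

Let N = A − (0)·I. We want v_2 with N^2 v_2 = 0 but N^1 v_2 ≠ 0; then v_{j-1} := N · v_j for j = 2, …, 2.

Pick v_2 = (1, 2, 0)ᵀ.
Then v_1 = N · v_2 = (6, -24, -36)ᵀ.

Sanity check: (A − (0)·I) v_1 = (0, 0, 0)ᵀ = 0. ✓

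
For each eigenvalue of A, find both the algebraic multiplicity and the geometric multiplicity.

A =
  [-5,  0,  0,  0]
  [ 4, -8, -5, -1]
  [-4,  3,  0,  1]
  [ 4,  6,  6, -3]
λ = -5: alg = 2, geom = 2; λ = -3: alg = 2, geom = 1

Step 1 — factor the characteristic polynomial to read off the algebraic multiplicities:
  χ_A(x) = (x + 3)^2*(x + 5)^2

Step 2 — compute geometric multiplicities via the rank-nullity identity g(λ) = n − rank(A − λI):
  rank(A − (-5)·I) = 2, so dim ker(A − (-5)·I) = n − 2 = 2
  rank(A − (-3)·I) = 3, so dim ker(A − (-3)·I) = n − 3 = 1

Summary:
  λ = -5: algebraic multiplicity = 2, geometric multiplicity = 2
  λ = -3: algebraic multiplicity = 2, geometric multiplicity = 1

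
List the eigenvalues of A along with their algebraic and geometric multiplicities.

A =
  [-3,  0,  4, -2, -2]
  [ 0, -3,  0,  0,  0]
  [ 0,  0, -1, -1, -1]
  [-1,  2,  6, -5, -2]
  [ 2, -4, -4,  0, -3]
λ = -3: alg = 5, geom = 3

Step 1 — factor the characteristic polynomial to read off the algebraic multiplicities:
  χ_A(x) = (x + 3)^5

Step 2 — compute geometric multiplicities via the rank-nullity identity g(λ) = n − rank(A − λI):
  rank(A − (-3)·I) = 2, so dim ker(A − (-3)·I) = n − 2 = 3

Summary:
  λ = -3: algebraic multiplicity = 5, geometric multiplicity = 3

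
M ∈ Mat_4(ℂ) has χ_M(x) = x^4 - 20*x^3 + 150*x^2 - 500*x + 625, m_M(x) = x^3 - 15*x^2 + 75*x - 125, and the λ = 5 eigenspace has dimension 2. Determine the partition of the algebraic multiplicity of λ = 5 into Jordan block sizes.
Block sizes for λ = 5: [3, 1]

Step 1 — from the characteristic polynomial, algebraic multiplicity of λ = 5 is 4. From dim ker(M − (5)·I) = 2, there are exactly 2 Jordan blocks for λ = 5.
Step 2 — from the minimal polynomial, the factor (x − 5)^3 tells us the largest block for λ = 5 has size 3.
Step 3 — with total size 4, 2 blocks, and largest block 3, the block sizes (in nonincreasing order) are [3, 1].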